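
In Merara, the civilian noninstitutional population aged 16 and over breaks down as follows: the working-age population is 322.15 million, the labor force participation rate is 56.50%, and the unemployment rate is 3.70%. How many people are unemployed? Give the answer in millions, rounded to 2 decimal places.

Labor force = 0.5650 × 322.15 = 182.01 million.
Unemployed = 0.0370 × 182.01 ≈ 6.73 million.

About 6.73 million are unemployed.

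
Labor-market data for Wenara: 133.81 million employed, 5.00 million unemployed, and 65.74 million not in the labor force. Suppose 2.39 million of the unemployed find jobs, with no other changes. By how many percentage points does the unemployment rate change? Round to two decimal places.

The unemployment rate changes by −1.72 percentage points.

Initially, labor force = 133.81 + 5.00 = 138.81 million, so u = 5.00/138.81 = 3.60%.
After the change, unemployed falls and employed rises by 2.39; labor force unchanged → E = 136.20, U = 2.61, labor force = 138.81 million.
New unemployment rate = 2.61 / 138.81 = 1.88%.
Change = 1.88% − 3.60% = −1.72 percentage points.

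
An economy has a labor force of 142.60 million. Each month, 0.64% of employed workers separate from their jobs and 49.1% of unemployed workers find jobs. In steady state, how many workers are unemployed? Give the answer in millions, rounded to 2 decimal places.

About 1.83 million are unemployed in steady state.

Steady-state unemployment rate u* = s/(s+f) = 0.64/(0.64+49.1) = 0.012867.
Unemployed = u* × labor force = 0.012867 × 142.60 ≈ 1.83 million.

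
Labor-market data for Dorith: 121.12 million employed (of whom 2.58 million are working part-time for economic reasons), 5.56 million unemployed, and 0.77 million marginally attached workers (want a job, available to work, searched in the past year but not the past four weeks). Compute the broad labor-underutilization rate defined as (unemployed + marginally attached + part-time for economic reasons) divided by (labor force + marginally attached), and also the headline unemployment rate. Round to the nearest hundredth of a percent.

Broad underutilization rate ≈ 6.99%; headline unemployment rate ≈ 4.39%.

Labor force = 121.12 + 5.56 = 126.68 million.
Numerator = 5.56 + 0.77 + 2.58 = 8.91 million.
Denominator = 126.68 + 0.77 = 127.45 million.
Broad rate = 8.91 / 127.45 = 6.99%.
Headline unemployment rate = 5.56 / 126.68 = 4.39%.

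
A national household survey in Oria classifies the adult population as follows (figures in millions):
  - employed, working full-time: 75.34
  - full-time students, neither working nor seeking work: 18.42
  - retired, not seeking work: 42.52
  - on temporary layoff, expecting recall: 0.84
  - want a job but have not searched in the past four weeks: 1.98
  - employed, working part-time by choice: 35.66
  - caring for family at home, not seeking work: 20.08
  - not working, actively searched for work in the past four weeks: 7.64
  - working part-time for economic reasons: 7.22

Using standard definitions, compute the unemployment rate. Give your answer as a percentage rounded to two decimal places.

Employed = 75.34 + 35.66 + 7.22 = 118.22 million (anyone who worked, including part-time for economic reasons, counts as employed).
Unemployed = 0.84 + 7.64 = 8.48 million (jobless and actively searching, or on temporary layoff).
Labor force = 118.22 + 8.48 = 126.70 million.
Unemployment rate = 8.48 / 126.70 = 6.69%.

Unemployment rate ≈ 6.69%.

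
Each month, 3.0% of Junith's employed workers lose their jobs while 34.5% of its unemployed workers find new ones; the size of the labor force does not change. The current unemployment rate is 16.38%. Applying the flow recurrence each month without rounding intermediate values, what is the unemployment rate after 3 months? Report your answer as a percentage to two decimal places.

Unemployment rate after three months ≈ 10.05%.

With a fixed labor force, u_{t+1} = u_t + s·(1−u_t) − f·u_t = u_t·(1−s−f) + s.
Here 1−s−f = 0.625 and s = 0.030.
u_1 = 0.163800 × 0.625 + 0.030 = 0.132375.
u_2 = 0.132375 × 0.625 + 0.030 = 0.112734.
u_3 = 0.112734 × 0.625 + 0.030 = 0.100459.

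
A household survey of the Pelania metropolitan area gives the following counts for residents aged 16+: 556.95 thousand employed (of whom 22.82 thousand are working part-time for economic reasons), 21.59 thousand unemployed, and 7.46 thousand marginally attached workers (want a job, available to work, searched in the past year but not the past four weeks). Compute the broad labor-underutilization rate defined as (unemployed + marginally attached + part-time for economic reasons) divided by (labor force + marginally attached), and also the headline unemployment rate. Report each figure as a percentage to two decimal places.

Broad underutilization rate ≈ 8.85%; headline unemployment rate ≈ 3.73%.

Labor force = 556.95 + 21.59 = 578.54 thousand.
Numerator = 21.59 + 7.46 + 22.82 = 51.87 thousand.
Denominator = 578.54 + 7.46 = 586.00 thousand.
Broad rate = 51.87 / 586.00 = 8.85%.
Headline unemployment rate = 21.59 / 578.54 = 3.73%.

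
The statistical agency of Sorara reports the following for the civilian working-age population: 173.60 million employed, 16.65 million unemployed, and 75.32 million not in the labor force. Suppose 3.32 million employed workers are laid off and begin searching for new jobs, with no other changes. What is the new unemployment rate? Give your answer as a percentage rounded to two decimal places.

New unemployment rate ≈ 10.50%.

Initially, labor force = 173.60 + 16.65 = 190.25 million, so u = 16.65/190.25 = 8.75%.
After the change, employed falls and unemployed rises by 3.32; labor force unchanged → E = 170.28, U = 19.97, labor force = 190.25 million.
New unemployment rate = 19.97 / 190.25 = 10.50%.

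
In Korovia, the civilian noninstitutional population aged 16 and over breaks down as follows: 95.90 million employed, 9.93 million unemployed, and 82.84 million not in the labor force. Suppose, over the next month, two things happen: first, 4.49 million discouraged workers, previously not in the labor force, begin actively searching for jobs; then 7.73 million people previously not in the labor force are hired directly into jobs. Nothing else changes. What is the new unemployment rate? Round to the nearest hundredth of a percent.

New unemployment rate ≈ 12.22%.

Initially, labor force = 95.90 + 9.93 = 105.83 million, so u = 9.93/105.83 = 9.38%.
After the first change, unemployed and labor force both rise by 4.49 → E = 95.90, U = 14.42, labor force = 110.32 million.
After the second change, employed and labor force both rise by 7.73; unemployed unchanged → E = 103.63, U = 14.42, labor force = 118.05 million.
New unemployment rate = 14.42 / 118.05 = 12.22%.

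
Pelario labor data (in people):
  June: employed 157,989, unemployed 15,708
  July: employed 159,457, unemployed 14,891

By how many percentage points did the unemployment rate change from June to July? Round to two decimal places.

The unemployment rate changed by −0.50 percentage points.

June: labor force = 157,989 + 15,708 = 173,697; u = 15,708/173,697 = 9.04%.
July: labor force = 159,457 + 14,891 = 174,348; u = 14,891/174,348 = 8.54%.
Change = 8.54% − 9.04% = −0.50 pp.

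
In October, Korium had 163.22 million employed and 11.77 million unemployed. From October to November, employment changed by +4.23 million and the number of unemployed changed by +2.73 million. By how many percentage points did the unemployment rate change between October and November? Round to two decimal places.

October: labor force = 163.22 + 11.77 = 174.99; u = 11.77/174.99 = 6.73%.
November: labor force = 167.45 + 14.50 = 181.95; u = 14.50/181.95 = 7.97%.
Change = 7.97% − 6.73% = +1.24 pp.

The unemployment rate changed by +1.24 percentage points.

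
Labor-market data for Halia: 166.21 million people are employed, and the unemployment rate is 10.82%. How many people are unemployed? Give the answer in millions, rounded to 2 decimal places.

About 20.17 million are unemployed.

Let U be the number unemployed. The labor force is E + U, and U/(E+U) = 0.1082.
So U = 0.1082 × 166.21 / (1 − 0.1082) = 17.9839 / 0.8918 ≈ 20.17 million.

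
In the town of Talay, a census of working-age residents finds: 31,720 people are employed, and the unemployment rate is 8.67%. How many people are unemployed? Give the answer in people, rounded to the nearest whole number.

About 3,011 are unemployed.

Let U be the number unemployed. The labor force is E + U, and U/(E+U) = 0.0867.
So U = 0.0867 × 31,720 / (1 − 0.0867) = 2750.12 / 0.9133 ≈ 3,011.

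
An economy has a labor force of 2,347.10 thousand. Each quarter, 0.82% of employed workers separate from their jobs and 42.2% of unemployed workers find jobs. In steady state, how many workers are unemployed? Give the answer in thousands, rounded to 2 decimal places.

Steady-state unemployment rate u* = s/(s+f) = 0.82/(0.82+42.2) = 0.019061.
Unemployed = u* × labor force = 0.019061 × 2,347.10 ≈ 44.74 thousand.

About 44.74 thousand are unemployed in steady state.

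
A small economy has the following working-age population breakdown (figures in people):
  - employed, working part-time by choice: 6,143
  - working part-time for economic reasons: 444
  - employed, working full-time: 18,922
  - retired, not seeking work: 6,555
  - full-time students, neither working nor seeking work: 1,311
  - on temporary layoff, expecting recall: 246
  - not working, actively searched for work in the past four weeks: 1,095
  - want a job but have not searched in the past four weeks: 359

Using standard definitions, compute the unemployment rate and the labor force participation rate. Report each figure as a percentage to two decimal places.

Employed = 6,143 + 444 + 18,922 = 25,509 (anyone who worked, including part-time for economic reasons, counts as employed).
Unemployed = 246 + 1,095 = 1,341 (jobless and actively searching, or on temporary layoff).
Labor force = 25,509 + 1,341 = 26,850.
Not in labor force = 6,555 + 1,311 + 359 = 8,225 (those not working and not actively searching are outside the labor force — including those who want a job but have given up searching).
Civilian working-age population = 26,850 + 8,225 = 35,075.
Unemployment rate = 1,341 / 26,850 = 4.99%.
Labor force participation rate = 26,850 / 35,075 = 76.55%.

Unemployment rate ≈ 4.99%; labor force participation rate ≈ 76.55%.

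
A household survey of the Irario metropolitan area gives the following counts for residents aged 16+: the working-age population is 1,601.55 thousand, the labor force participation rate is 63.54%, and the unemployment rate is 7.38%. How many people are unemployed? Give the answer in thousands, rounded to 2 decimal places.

Labor force = 0.6354 × 1,601.55 = 1,017.62 thousand.
Unemployed = 0.0738 × 1,017.62 ≈ 75.10 thousand.

About 75.10 thousand are unemployed.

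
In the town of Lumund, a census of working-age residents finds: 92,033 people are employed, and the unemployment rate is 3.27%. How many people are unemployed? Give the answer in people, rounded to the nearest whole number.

Let U be the number unemployed. The labor force is E + U, and U/(E+U) = 0.0327.
So U = 0.0327 × 92,033 / (1 − 0.0327) = 3009.48 / 0.9673 ≈ 3,111.

About 3,111 are unemployed.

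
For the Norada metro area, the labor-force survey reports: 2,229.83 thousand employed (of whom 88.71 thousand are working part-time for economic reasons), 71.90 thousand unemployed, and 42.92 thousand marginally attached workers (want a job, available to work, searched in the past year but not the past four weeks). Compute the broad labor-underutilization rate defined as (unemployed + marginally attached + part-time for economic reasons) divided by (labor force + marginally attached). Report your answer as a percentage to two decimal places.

Labor force = 2,229.83 + 71.90 = 2,301.73 thousand.
Numerator = 71.90 + 42.92 + 88.71 = 203.53 thousand.
Denominator = 2,301.73 + 42.92 = 2,344.65 thousand.
Broad rate = 203.53 / 2,344.65 = 8.68%.

Broad underutilization rate ≈ 8.68%.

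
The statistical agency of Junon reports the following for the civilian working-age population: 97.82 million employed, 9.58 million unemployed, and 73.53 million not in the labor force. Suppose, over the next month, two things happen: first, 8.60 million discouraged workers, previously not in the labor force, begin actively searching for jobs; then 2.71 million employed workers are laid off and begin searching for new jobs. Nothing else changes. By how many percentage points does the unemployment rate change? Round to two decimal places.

Initially, labor force = 97.82 + 9.58 = 107.40 million, so u = 9.58/107.40 = 8.92%.
After the first change, unemployed and labor force both rise by 8.60 → E = 97.82, U = 18.18, labor force = 116.00 million.
After the second change, employed falls and unemployed rises by 2.71; labor force unchanged → E = 95.11, U = 20.89, labor force = 116.00 million.
New unemployment rate = 20.89 / 116.00 = 18.01%.
Change = 18.01% − 8.92% = +9.09 percentage points.

The unemployment rate changes by +9.09 percentage points.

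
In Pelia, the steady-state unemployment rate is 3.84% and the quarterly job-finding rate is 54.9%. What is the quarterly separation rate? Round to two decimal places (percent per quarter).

From u* = s/(s+f): s = u·f/(1−u).
s = 0.0384 × 54.9 / (1 − 0.0384) = 2.1082 / 0.9616 ≈ 2.19% per quarter.

Separation rate ≈ 2.19% per quarter.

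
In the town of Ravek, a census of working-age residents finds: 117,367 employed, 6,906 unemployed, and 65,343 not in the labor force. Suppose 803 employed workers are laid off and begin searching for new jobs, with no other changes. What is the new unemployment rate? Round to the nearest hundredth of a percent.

Initially, labor force = 117,367 + 6,906 = 124,273, so u = 6,906/124,273 = 5.56%.
After the change, employed falls and unemployed rises by 803; labor force unchanged → E = 116,564, U = 7,709, labor force = 124,273.
New unemployment rate = 7,709 / 124,273 = 6.20%.

New unemployment rate ≈ 6.20%.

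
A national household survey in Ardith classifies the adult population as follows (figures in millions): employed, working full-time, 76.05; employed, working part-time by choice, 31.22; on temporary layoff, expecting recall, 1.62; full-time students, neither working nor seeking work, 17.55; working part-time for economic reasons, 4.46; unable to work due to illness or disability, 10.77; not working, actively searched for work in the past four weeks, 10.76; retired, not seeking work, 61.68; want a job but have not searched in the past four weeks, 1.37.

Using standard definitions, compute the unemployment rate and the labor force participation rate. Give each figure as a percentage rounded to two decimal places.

Unemployment rate ≈ 9.98%; labor force participation rate ≈ 57.60%.

Employed = 76.05 + 31.22 + 4.46 = 111.73 million (anyone who worked, including part-time for economic reasons, counts as employed).
Unemployed = 1.62 + 10.76 = 12.38 million (jobless and actively searching, or on temporary layoff).
Labor force = 111.73 + 12.38 = 124.11 million.
Not in labor force = 17.55 + 10.77 + 61.68 + 1.37 = 91.37 million (those not working and not actively searching are outside the labor force — including those who want a job but have given up searching).
Civilian working-age population = 124.11 + 91.37 = 215.48 million.
Unemployment rate = 12.38 / 124.11 = 9.98%.
Labor force participation rate = 124.11 / 215.48 = 57.60%.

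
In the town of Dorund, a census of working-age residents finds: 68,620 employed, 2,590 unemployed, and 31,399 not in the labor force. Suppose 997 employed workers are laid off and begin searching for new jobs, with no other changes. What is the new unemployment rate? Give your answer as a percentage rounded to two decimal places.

Initially, labor force = 68,620 + 2,590 = 71,210, so u = 2,590/71,210 = 3.64%.
After the change, employed falls and unemployed rises by 997; labor force unchanged → E = 67,623, U = 3,587, labor force = 71,210.
New unemployment rate = 3,587 / 71,210 = 5.04%.

New unemployment rate ≈ 5.04%.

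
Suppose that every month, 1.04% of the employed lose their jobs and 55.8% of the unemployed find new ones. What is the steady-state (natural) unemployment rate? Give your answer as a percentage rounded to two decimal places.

At steady state the flows balance: s·E = f·U, so U/(E+U) = s/(s+f).
u* = 1.04 / (1.04 + 55.8) = 1.04 / 56.84 = 1.83%.

Steady-state unemployment rate ≈ 1.83%.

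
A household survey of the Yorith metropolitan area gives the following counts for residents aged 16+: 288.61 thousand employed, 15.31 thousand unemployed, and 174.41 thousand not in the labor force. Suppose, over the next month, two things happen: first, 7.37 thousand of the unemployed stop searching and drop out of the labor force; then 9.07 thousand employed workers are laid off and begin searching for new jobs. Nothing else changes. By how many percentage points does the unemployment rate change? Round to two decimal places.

The unemployment rate changes by +0.70 percentage points.

Initially, labor force = 288.61 + 15.31 = 303.92 thousand, so u = 15.31/303.92 = 5.04%.
After the first change, unemployed and labor force both fall by 7.37 → E = 288.61, U = 7.94, labor force = 296.55 thousand.
After the second change, employed falls and unemployed rises by 9.07; labor force unchanged → E = 279.54, U = 17.01, labor force = 296.55 thousand.
New unemployment rate = 17.01 / 296.55 = 5.74%.
Change = 5.74% − 5.04% = +0.70 percentage points.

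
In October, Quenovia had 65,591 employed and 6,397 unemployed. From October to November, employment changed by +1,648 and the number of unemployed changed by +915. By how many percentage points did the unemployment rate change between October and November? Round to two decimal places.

The unemployment rate changed by +0.92 percentage points.

October: labor force = 65,591 + 6,397 = 71,988; u = 6,397/71,988 = 8.89%.
November: labor force = 67,239 + 7,312 = 74,551; u = 7,312/74,551 = 9.81%.
Change = 9.81% − 8.89% = +0.92 pp.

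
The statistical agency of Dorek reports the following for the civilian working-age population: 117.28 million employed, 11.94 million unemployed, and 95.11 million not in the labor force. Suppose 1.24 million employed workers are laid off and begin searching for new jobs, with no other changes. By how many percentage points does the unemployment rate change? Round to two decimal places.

Initially, labor force = 117.28 + 11.94 = 129.22 million, so u = 11.94/129.22 = 9.24%.
After the change, employed falls and unemployed rises by 1.24; labor force unchanged → E = 116.04, U = 13.18, labor force = 129.22 million.
New unemployment rate = 13.18 / 129.22 = 10.20%.
Change = 10.20% − 9.24% = +0.96 percentage points.

The unemployment rate changes by +0.96 percentage points.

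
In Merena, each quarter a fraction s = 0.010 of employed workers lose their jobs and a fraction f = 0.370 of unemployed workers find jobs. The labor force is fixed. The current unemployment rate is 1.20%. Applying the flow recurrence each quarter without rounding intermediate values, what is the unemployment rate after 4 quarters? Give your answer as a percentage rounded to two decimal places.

With a fixed labor force, u_{t+1} = u_t + s·(1−u_t) − f·u_t = u_t·(1−s−f) + s.
Here 1−s−f = 0.620 and s = 0.010.
u_1 = 0.012000 × 0.620 + 0.010 = 0.017440.
u_2 = 0.017440 × 0.620 + 0.010 = 0.020813.
u_3 = 0.020813 × 0.620 + 0.010 = 0.022904.
u_4 = 0.022904 × 0.620 + 0.010 = 0.024200.

Unemployment rate after four quarters ≈ 2.42%.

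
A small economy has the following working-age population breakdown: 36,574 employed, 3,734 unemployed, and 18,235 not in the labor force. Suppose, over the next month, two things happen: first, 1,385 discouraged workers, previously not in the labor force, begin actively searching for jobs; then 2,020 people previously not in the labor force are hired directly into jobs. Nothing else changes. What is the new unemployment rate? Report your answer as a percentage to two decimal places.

New unemployment rate ≈ 11.71%.

Initially, labor force = 36,574 + 3,734 = 40,308, so u = 3,734/40,308 = 9.26%.
After the first change, unemployed and labor force both rise by 1,385 → E = 36,574, U = 5,119, labor force = 41,693.
After the second change, employed and labor force both rise by 2,020; unemployed unchanged → E = 38,594, U = 5,119, labor force = 43,713.
New unemployment rate = 5,119 / 43,713 = 11.71%.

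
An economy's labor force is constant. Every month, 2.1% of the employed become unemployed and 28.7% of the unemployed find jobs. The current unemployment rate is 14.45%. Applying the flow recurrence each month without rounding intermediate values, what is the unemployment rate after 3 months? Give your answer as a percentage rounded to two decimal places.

Unemployment rate after three months ≈ 9.35%.

With a fixed labor force, u_{t+1} = u_t + s·(1−u_t) − f·u_t = u_t·(1−s−f) + s.
Here 1−s−f = 0.692 and s = 0.021.
u_1 = 0.144500 × 0.692 + 0.021 = 0.120994.
u_2 = 0.120994 × 0.692 + 0.021 = 0.104728.
u_3 = 0.104728 × 0.692 + 0.021 = 0.093472.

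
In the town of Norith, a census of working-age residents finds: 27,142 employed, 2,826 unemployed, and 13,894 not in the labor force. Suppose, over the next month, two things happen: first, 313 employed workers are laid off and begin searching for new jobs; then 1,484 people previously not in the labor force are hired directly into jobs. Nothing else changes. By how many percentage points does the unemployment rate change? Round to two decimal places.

Initially, labor force = 27,142 + 2,826 = 29,968, so u = 2,826/29,968 = 9.43%.
After the first change, employed falls and unemployed rises by 313; labor force unchanged → E = 26,829, U = 3,139, labor force = 29,968.
After the second change, employed and labor force both rise by 1,484; unemployed unchanged → E = 28,313, U = 3,139, labor force = 31,452.
New unemployment rate = 3,139 / 31,452 = 9.98%.
Change = 9.98% − 9.43% = +0.55 percentage points.

The unemployment rate changes by +0.55 percentage points.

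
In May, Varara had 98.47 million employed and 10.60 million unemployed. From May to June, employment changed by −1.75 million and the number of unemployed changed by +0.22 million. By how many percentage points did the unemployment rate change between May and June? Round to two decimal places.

May: labor force = 98.47 + 10.60 = 109.07; u = 10.60/109.07 = 9.72%.
June: labor force = 96.72 + 10.82 = 107.54; u = 10.82/107.54 = 10.06%.
Change = 10.06% − 9.72% = +0.34 pp.

The unemployment rate changed by +0.34 percentage points.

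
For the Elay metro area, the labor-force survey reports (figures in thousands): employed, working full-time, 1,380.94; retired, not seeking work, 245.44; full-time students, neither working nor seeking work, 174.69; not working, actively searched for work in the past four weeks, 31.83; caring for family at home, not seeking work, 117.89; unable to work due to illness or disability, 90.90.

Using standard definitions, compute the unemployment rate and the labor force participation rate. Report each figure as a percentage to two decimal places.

Employed = 1,380.94 thousand.
Unemployed = 31.83 thousand.
Labor force = 1,380.94 + 31.83 = 1,412.77 thousand.
Not in labor force = 245.44 + 174.69 + 117.89 + 90.90 = 628.92 thousand (those not working and not actively searching are outside the labor force).
Civilian working-age population = 1,412.77 + 628.92 = 2,041.69 thousand.
Unemployment rate = 31.83 / 1,412.77 = 2.25%.
Labor force participation rate = 1,412.77 / 2,041.69 = 69.20%.

Unemployment rate ≈ 2.25%; labor force participation rate ≈ 69.20%.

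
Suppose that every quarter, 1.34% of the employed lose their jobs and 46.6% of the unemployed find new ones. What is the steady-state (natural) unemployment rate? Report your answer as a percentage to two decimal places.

Steady-state unemployment rate ≈ 2.80%.

At steady state the flows balance: s·E = f·U, so U/(E+U) = s/(s+f).
u* = 1.34 / (1.34 + 46.6) = 1.34 / 47.94 = 2.80%.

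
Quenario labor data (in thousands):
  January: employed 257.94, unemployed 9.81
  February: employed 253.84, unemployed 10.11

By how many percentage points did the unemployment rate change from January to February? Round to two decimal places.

The unemployment rate changed by +0.17 percentage points.

January: labor force = 257.94 + 9.81 = 267.75; u = 9.81/267.75 = 3.66%.
February: labor force = 253.84 + 10.11 = 263.95; u = 10.11/263.95 = 3.83%.
Change = 3.83% − 3.66% = +0.17 pp.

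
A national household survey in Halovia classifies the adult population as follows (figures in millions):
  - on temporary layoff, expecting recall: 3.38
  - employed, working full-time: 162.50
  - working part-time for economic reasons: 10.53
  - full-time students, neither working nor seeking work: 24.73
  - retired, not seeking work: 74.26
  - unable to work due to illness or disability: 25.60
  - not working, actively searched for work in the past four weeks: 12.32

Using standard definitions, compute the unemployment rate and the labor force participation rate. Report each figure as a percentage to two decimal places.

Unemployment rate ≈ 8.32%; labor force participation rate ≈ 60.24%.

Employed = 162.50 + 10.53 = 173.03 million (anyone who worked, including part-time for economic reasons, counts as employed).
Unemployed = 3.38 + 12.32 = 15.70 million (jobless and actively searching, or on temporary layoff).
Labor force = 173.03 + 15.70 = 188.73 million.
Not in labor force = 24.73 + 74.26 + 25.60 = 124.59 million (those not working and not actively searching are outside the labor force).
Civilian working-age population = 188.73 + 124.59 = 313.32 million.
Unemployment rate = 15.70 / 188.73 = 8.32%.
Labor force participation rate = 188.73 / 313.32 = 60.24%.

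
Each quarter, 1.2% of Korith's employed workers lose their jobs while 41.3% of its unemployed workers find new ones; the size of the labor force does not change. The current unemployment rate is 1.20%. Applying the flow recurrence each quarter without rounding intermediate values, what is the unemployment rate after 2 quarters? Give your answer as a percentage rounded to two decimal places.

Unemployment rate after two quarters ≈ 2.29%.

With a fixed labor force, u_{t+1} = u_t + s·(1−u_t) − f·u_t = u_t·(1−s−f) + s.
Here 1−s−f = 0.575 and s = 0.012.
u_1 = 0.012000 × 0.575 + 0.012 = 0.018900.
u_2 = 0.018900 × 0.575 + 0.012 = 0.022867.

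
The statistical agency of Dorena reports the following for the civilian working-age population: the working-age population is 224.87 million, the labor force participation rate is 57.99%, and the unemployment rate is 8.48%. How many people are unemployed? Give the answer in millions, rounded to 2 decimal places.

Labor force = 0.5799 × 224.87 = 130.40 million.
Unemployed = 0.0848 × 130.40 ≈ 11.06 million.

About 11.06 million are unemployed.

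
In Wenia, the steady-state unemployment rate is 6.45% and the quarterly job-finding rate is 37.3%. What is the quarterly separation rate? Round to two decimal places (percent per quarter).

From u* = s/(s+f): s = u·f/(1−u).
s = 0.0645 × 37.3 / (1 − 0.0645) = 2.4059 / 0.9355 ≈ 2.57% per quarter.

Separation rate ≈ 2.57% per quarter.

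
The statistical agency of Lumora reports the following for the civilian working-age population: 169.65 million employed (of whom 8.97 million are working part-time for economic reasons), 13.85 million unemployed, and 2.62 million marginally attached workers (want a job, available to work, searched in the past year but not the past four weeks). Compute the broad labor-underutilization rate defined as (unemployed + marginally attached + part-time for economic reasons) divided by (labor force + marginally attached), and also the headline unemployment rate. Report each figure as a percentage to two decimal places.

Labor force = 169.65 + 13.85 = 183.50 million.
Numerator = 13.85 + 2.62 + 8.97 = 25.44 million.
Denominator = 183.50 + 2.62 = 186.12 million.
Broad rate = 25.44 / 186.12 = 13.67%.
Headline unemployment rate = 13.85 / 183.50 = 7.55%.

Broad underutilization rate ≈ 13.67%; headline unemployment rate ≈ 7.55%.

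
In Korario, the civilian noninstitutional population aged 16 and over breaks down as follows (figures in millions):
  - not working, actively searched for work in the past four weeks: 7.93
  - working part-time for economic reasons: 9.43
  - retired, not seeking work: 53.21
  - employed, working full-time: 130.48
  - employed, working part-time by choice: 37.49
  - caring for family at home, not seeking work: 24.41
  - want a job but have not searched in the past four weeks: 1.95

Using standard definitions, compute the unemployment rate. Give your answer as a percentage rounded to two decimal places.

Employed = 9.43 + 130.48 + 37.49 = 177.40 million (anyone who worked, including part-time for economic reasons, counts as employed).
Unemployed = 7.93 million.
Labor force = 177.40 + 7.93 = 185.33 million.
Unemployment rate = 7.93 / 185.33 = 4.28%.

Unemployment rate ≈ 4.28%.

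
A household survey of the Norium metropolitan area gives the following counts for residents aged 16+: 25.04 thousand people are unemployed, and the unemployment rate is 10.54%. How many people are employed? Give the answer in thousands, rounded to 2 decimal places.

About 212.53 thousand are employed.

Labor force = U / u = 25.04 / 0.1054 ≈ 237.57 thousand.
Employed = labor force − unemployed = 237.57 − 25.04 = 212.53 thousand.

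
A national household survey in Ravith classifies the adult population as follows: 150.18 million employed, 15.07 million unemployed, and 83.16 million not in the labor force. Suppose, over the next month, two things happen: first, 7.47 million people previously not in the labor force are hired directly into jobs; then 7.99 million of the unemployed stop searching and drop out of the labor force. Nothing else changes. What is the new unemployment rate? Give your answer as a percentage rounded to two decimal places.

Initially, labor force = 150.18 + 15.07 = 165.25 million, so u = 15.07/165.25 = 9.12%.
After the first change, employed and labor force both rise by 7.47; unemployed unchanged → E = 157.65, U = 15.07, labor force = 172.72 million.
After the second change, unemployed and labor force both fall by 7.99 → E = 157.65, U = 7.08, labor force = 164.73 million.
New unemployment rate = 7.08 / 164.73 = 4.30%.

New unemployment rate ≈ 4.30%.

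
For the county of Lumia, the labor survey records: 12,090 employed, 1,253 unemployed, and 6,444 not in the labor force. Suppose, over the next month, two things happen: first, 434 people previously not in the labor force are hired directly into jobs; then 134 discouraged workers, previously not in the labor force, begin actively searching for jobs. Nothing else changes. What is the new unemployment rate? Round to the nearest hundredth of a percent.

New unemployment rate ≈ 9.97%.

Initially, labor force = 12,090 + 1,253 = 13,343, so u = 1,253/13,343 = 9.39%.
After the first change, employed and labor force both rise by 434; unemployed unchanged → E = 12,524, U = 1,253, labor force = 13,777.
After the second change, unemployed and labor force both rise by 134 → E = 12,524, U = 1,387, labor force = 13,911.
New unemployment rate = 1,387 / 13,911 = 9.97%.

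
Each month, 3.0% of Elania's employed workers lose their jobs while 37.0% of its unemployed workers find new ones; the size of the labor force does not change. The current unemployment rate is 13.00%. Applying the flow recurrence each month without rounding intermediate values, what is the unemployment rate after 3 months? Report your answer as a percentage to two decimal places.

Unemployment rate after three months ≈ 8.69%.

With a fixed labor force, u_{t+1} = u_t + s·(1−u_t) − f·u_t = u_t·(1−s−f) + s.
Here 1−s−f = 0.600 and s = 0.030.
u_1 = 0.130000 × 0.600 + 0.030 = 0.108000.
u_2 = 0.108000 × 0.600 + 0.030 = 0.094800.
u_3 = 0.094800 × 0.600 + 0.030 = 0.086880.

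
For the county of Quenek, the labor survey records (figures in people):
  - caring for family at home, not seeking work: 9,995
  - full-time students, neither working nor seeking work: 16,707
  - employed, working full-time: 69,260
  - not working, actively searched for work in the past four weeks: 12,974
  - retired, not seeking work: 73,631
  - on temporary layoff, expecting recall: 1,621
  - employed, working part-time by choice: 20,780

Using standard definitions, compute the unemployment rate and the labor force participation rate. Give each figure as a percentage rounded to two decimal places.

Employed = 69,260 + 20,780 = 90,040.
Unemployed = 12,974 + 1,621 = 14,595 (jobless and actively searching, or on temporary layoff).
Labor force = 90,040 + 14,595 = 104,635.
Not in labor force = 9,995 + 16,707 + 73,631 = 100,333 (those not working and not actively searching are outside the labor force).
Civilian working-age population = 104,635 + 100,333 = 204,968.
Unemployment rate = 14,595 / 104,635 = 13.95%.
Labor force participation rate = 104,635 / 204,968 = 51.05%.

Unemployment rate ≈ 13.95%; labor force participation rate ≈ 51.05%.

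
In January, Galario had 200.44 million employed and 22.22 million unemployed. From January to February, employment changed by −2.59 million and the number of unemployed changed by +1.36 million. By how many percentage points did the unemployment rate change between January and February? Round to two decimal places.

January: labor force = 200.44 + 22.22 = 222.66; u = 22.22/222.66 = 9.98%.
February: labor force = 197.85 + 23.58 = 221.43; u = 23.58/221.43 = 10.65%.
Change = 10.65% − 9.98% = +0.67 pp.

The unemployment rate changed by +0.67 percentage points.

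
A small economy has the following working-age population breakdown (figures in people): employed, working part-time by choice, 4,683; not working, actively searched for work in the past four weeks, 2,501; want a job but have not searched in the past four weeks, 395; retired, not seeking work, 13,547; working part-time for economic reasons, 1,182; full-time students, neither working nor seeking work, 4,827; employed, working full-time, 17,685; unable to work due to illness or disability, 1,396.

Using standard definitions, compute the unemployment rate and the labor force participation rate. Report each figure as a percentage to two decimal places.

Unemployment rate ≈ 9.60%; labor force participation rate ≈ 56.37%.

Employed = 4,683 + 1,182 + 17,685 = 23,550 (anyone who worked, including part-time for economic reasons, counts as employed).
Unemployed = 2,501.
Labor force = 23,550 + 2,501 = 26,051.
Not in labor force = 395 + 13,547 + 4,827 + 1,396 = 20,165 (those not working and not actively searching are outside the labor force — including those who want a job but have given up searching).
Civilian working-age population = 26,051 + 20,165 = 46,216.
Unemployment rate = 2,501 / 26,051 = 9.60%.
Labor force participation rate = 26,051 / 46,216 = 56.37%.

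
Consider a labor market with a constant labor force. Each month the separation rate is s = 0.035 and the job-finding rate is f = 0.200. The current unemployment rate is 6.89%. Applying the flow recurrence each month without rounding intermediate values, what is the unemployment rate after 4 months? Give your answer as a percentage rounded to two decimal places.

With a fixed labor force, u_{t+1} = u_t + s·(1−u_t) − f·u_t = u_t·(1−s−f) + s.
Here 1−s−f = 0.765 and s = 0.035.
u_1 = 0.068900 × 0.765 + 0.035 = 0.087709.
u_2 = 0.087709 × 0.765 + 0.035 = 0.102097.
u_3 = 0.102097 × 0.765 + 0.035 = 0.113104.
u_4 = 0.113104 × 0.765 + 0.035 = 0.121525.

Unemployment rate after four months ≈ 12.15%.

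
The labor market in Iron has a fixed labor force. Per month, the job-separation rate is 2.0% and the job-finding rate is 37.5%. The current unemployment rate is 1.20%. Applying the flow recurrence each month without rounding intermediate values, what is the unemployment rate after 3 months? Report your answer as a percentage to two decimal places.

With a fixed labor force, u_{t+1} = u_t + s·(1−u_t) − f·u_t = u_t·(1−s−f) + s.
Here 1−s−f = 0.605 and s = 0.020.
u_1 = 0.012000 × 0.605 + 0.020 = 0.027260.
u_2 = 0.027260 × 0.605 + 0.020 = 0.036492.
u_3 = 0.036492 × 0.605 + 0.020 = 0.042078.

Unemployment rate after three months ≈ 4.21%.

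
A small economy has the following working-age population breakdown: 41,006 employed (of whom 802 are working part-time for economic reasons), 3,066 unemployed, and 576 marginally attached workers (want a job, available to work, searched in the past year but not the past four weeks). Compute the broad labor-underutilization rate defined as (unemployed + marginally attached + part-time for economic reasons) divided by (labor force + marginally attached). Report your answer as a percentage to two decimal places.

Labor force = 41,006 + 3,066 = 44,072.
Numerator = 3,066 + 576 + 802 = 4,444.
Denominator = 44,072 + 576 = 44,648.
Broad rate = 4,444 / 44,648 = 9.95%.

Broad underutilization rate ≈ 9.95%.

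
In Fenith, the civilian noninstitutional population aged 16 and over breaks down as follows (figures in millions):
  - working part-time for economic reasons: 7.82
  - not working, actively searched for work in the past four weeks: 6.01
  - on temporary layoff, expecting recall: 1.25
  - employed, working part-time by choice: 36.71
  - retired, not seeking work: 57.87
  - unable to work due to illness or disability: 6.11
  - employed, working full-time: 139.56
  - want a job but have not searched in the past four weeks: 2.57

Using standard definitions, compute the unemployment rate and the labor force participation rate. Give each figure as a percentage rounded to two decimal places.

Unemployment rate ≈ 3.79%; labor force participation rate ≈ 74.20%.

Employed = 7.82 + 36.71 + 139.56 = 184.09 million (anyone who worked, including part-time for economic reasons, counts as employed).
Unemployed = 6.01 + 1.25 = 7.26 million (jobless and actively searching, or on temporary layoff).
Labor force = 184.09 + 7.26 = 191.35 million.
Not in labor force = 57.87 + 6.11 + 2.57 = 66.55 million (those not working and not actively searching are outside the labor force — including those who want a job but have given up searching).
Civilian working-age population = 191.35 + 66.55 = 257.90 million.
Unemployment rate = 7.26 / 191.35 = 3.79%.
Labor force participation rate = 191.35 / 257.90 = 74.20%.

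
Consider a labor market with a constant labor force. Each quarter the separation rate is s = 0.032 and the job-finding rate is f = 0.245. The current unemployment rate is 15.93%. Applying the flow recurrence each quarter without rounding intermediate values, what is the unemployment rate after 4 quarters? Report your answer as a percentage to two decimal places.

Unemployment rate after four quarters ≈ 12.75%.

With a fixed labor force, u_{t+1} = u_t + s·(1−u_t) − f·u_t = u_t·(1−s−f) + s.
Here 1−s−f = 0.723 and s = 0.032.
u_1 = 0.159300 × 0.723 + 0.032 = 0.147174.
u_2 = 0.147174 × 0.723 + 0.032 = 0.138407.
u_3 = 0.138407 × 0.723 + 0.032 = 0.132068.
u_4 = 0.132068 × 0.723 + 0.032 = 0.127485.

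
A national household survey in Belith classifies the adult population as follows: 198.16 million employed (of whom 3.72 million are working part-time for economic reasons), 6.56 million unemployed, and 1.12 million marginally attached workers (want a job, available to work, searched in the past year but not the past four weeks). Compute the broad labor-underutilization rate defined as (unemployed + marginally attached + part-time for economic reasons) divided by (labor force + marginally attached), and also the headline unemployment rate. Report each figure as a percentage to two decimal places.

Labor force = 198.16 + 6.56 = 204.72 million.
Numerator = 6.56 + 1.12 + 3.72 = 11.40 million.
Denominator = 204.72 + 1.12 = 205.84 million.
Broad rate = 11.40 / 205.84 = 5.54%.
Headline unemployment rate = 6.56 / 204.72 = 3.20%.

Broad underutilization rate ≈ 5.54%; headline unemployment rate ≈ 3.20%.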